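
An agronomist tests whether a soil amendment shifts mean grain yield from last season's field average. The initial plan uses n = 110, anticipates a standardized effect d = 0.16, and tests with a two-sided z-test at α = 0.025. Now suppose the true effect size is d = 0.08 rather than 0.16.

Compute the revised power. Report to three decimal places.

Power ≈ 0.081

With d = 0.08: δ = d·√n = 0.08 × √110 = 0.8390. Critical value z_{0.0125} = 2.241.
Revised power = Φ(δ − 2.241) + Φ(−δ − 2.241) = Φ(-1.402) + Φ(-3.080) = 0.0804 + 0.0010 = 0.0814.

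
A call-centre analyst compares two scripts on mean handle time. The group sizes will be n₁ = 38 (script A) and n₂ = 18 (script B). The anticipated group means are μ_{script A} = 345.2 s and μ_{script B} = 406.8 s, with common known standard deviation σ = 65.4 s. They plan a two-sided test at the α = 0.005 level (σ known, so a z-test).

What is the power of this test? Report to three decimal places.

Standardized effect: d = |μ_{script A} − μ_{script B}| / σ = |345.2 − 406.8| / 65.4 = 0.9419
Noncentrality parameter: δ = d / √(1/n₁ + 1/n₂) = 0.9419 / √(1/38 + 1/18) = 3.2918
Two-sided α = 0.005 → critical value z_{0.0025} = 2.807.
Power = Φ(δ − 2.807) + Φ(−δ − 2.807) = Φ(0.485) + Φ(-6.099) = 0.6861 + 0.0000 = 0.6861.

Power ≈ 0.686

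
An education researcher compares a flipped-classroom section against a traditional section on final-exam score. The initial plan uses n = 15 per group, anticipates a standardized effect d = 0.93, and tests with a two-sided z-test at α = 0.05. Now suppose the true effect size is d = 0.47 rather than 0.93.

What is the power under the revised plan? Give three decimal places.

With d = 0.47: δ = d·√(n/2) = 0.47 × √(15/2) = 1.2871. Critical value z_{0.025} = 1.960.
Revised power = Φ(δ − 1.960) + Φ(−δ − 1.960) = Φ(-0.673) + Φ(-3.247) = 0.2505 + 0.0006 = 0.2511.

Power ≈ 0.251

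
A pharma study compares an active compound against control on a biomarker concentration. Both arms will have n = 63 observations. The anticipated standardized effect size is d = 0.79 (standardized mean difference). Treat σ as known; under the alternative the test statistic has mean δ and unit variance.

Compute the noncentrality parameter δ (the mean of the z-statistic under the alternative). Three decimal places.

δ = d·√(n/2) = 0.79 × √(63/2) = 4.4339

δ ≈ 4.434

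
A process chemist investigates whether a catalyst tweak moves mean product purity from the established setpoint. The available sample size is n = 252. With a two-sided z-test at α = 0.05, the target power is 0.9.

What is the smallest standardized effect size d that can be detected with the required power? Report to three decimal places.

Required noncentrality: δ = z_{0.025} + z_{0.10} = 1.960 + 1.282 = 3.242.
(The second rejection-region term Φ(−δ − z_{α/2}) is negligible and dropped.)
δ = d·√n ⇒ d = δ/√n = 3.242/√252 = 0.2042.

d ≈ 0.204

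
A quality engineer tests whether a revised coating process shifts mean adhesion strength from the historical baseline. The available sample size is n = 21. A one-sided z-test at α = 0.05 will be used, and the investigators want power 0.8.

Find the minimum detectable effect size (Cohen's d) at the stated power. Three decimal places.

Need Φ(δ − 1.645) = 0.8, so δ = 1.645 + 0.842 = 2.486.
δ = d·√n ⇒ d = δ/√n = 2.486/√21 = 0.5426.

d ≈ 0.543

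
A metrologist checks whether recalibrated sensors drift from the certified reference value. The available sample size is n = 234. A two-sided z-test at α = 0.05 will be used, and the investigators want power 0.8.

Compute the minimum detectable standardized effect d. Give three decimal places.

Required noncentrality: δ = z_{0.025} + z_{0.20} = 1.960 + 0.842 = 2.802.
(Lower-tail contribution to power is negligible for δ > 0.)
δ = d·√n ⇒ d = δ/√n = 2.802/√234 = 0.1831.

d ≈ 0.183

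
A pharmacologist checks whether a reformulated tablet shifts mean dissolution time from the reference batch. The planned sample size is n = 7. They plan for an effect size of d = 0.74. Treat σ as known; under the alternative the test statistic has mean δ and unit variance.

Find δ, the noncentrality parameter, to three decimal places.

δ = d·√n = 0.74 × √7 = 1.9579

δ ≈ 1.958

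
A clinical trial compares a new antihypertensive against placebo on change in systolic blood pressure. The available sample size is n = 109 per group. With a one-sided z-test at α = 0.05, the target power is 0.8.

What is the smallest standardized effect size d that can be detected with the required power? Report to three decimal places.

Required noncentrality: δ = z_{0.05} + z_{0.20} = 1.645 + 0.842 = 2.486.
δ = d·√(n/2) ⇒ d = δ/√(n/2) = 2.486/√(109/2) = 0.3368.

d ≈ 0.337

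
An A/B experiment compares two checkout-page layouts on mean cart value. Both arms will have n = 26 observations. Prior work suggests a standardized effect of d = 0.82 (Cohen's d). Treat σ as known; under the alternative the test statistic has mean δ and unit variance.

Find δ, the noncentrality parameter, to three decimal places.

The noncentrality parameter scales effect size by the design's sample-size factor: δ = d·√(n/2) = 0.82 × √(26/2) = 2.9566

δ ≈ 2.957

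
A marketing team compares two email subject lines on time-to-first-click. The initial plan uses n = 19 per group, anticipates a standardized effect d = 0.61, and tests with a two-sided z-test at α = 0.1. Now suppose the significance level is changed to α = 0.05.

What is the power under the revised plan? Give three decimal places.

Power ≈ 0.468

δ = d·√(n/2) = 0.61 × √(19/2) = 1.8801 (unchanged). New critical value: z_{0.025} = 1.960.
Revised power = Φ(δ − 1.960) + Φ(−δ − 1.960) = Φ(-0.080) + Φ(-3.840) = 0.4682 + 0.0001 = 0.4683.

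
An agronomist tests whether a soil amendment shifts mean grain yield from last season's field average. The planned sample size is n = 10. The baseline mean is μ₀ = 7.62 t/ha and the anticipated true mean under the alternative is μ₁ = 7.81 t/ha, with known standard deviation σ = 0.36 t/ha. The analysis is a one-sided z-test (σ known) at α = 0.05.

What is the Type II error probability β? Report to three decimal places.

Standardized effect: d = |μ₁ − μ₀| / σ = |7.81 − 7.62| / 0.36 = 0.5278
Noncentrality parameter: δ = d·√n = 0.5278 × √10 = 1.6690
One-sided α = 0.05 → critical value z_{0.05} = 1.645.
Power = Φ(δ − 1.645) = Φ(0.024) = 0.5096.
Type II error: β = 1 − power = 1 − 0.5096 = 0.4904.

β ≈ 0.490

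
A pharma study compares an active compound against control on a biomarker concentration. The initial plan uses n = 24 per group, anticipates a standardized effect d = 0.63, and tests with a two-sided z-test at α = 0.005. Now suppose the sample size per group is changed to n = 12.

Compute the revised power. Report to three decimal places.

With n = 12 per group: δ = d·√(n/2) = 0.63 × √(12/2) = 1.5432. Critical value z_{0.0025} = 2.807.
Revised power = Φ(δ − 2.807) + Φ(−δ − 2.807) = Φ(-1.264) + Φ(-4.350) = 0.1031 + 0.0000 = 0.1031.

Power ≈ 0.103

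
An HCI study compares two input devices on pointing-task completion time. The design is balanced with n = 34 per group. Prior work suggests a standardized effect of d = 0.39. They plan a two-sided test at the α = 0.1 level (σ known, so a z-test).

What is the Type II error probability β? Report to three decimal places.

β ≈ 0.514

Noncentrality parameter: δ = d·√(n/2) = 0.39 × √(34/2) = 1.6080
Critical value for a two-sided test at α = 0.1: z_{α/2} = 1.645.
Power = Φ(δ − 1.645) + Φ(−δ − 1.645) = Φ(-0.037) + Φ(-3.253) = 0.4853 + 0.0006 = 0.4859.
Type II error: β = 1 − power = 1 − 0.4859 = 0.5141.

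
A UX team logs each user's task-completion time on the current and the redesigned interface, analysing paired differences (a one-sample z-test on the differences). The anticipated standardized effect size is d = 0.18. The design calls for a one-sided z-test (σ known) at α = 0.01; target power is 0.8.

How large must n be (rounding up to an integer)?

n = 310

For power 0.8 need Φ(δ − z_{0.01}) = 0.8, so δ = z_{0.01} + z_{0.20} = 2.326 + 0.842 = 3.168.
δ = d·√n ⇒ n = (δ/d)² = (3.168 / 0.18)² = 309.75.
Rounding up, n = 310.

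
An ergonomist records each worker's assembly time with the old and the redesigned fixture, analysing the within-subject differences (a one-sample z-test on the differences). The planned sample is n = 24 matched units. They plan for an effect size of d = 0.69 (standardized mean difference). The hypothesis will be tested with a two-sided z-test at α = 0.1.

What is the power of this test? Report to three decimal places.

Power ≈ 0.959

Noncentrality parameter: λ = d·√n = 0.69 × √24 = 3.3803
Two-sided α = 0.1 → critical value z_{0.05} = 1.645.
Power = Φ(λ − 1.645) + Φ(−λ − 1.645) = Φ(1.735) + Φ(-5.025) = 0.9587 + 0.0000 = 0.9587.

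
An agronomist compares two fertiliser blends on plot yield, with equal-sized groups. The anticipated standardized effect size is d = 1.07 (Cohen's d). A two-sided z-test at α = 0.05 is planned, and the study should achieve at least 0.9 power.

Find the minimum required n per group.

Set Φ(δ − 1.960) = 0.9; then δ − 1.960 = Φ⁻¹(0.9) = 1.282, giving δ = 3.242.
(Ignoring the negligible lower-tail rejection probability gives the usual closed-form inversion.)
δ = d·√(n/2) ⇒ n = 2(δ/d)² = 2 × (3.242 / 1.07)² = 18.36.
Round up to the next whole unit.

n = 19 per group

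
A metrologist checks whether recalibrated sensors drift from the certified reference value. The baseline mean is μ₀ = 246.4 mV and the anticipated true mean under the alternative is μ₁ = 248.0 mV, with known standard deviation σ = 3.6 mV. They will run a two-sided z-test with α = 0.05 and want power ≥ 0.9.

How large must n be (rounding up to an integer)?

n = 54

Standardized effect: d = |μ₁ − μ₀| / σ = |248.0 − 246.4| / 3.6 = 0.4444
Set Φ(δ − 1.960) = 0.9; then δ − 1.960 = Φ⁻¹(0.9) = 1.282, giving δ = 3.242.
(The Φ(−δ − z_{α/2}) term is vanishingly small for δ > 0 and is dropped in the standard sample-size formula.)
δ = d·√n ⇒ n = (δ/d)² = (3.242 / 0.4444)² = 53.19.
Round up to the next whole unit.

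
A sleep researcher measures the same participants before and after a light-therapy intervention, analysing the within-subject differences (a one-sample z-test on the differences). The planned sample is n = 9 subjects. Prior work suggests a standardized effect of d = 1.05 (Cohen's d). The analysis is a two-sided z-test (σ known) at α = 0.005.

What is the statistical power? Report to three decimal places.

Power ≈ 0.634

Noncentrality parameter: δ = d·√n = 1.05 × √9 = 3.1500
Critical value for a two-sided test at α = 0.005: z_{α/2} = 2.807.
Power = Φ(δ − 2.807) + Φ(−δ − 2.807) = Φ(0.343) + Φ(-5.957) = 0.6342 + 0.0000 = 0.6342.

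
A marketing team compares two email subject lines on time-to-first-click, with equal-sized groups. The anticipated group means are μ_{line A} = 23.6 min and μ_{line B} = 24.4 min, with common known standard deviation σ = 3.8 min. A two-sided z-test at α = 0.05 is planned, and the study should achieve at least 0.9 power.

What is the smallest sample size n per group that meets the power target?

Standardized effect: d = |μ_{line A} − μ_{line B}| / σ = |23.6 − 24.4| / 3.8 = 0.2105
For power 0.9 need Φ(δ − z_{0.025}) = 0.9, so δ = z_{0.025} + z_{0.10} = 1.960 + 1.282 = 3.242.
(For δ > 0 the lower-tail rejection region contributes negligibly to power, so the one-term inversion is standard.)
δ = d·√(n/2) ⇒ n = 2(δ/d)² = 2 × (3.242 / 0.2105)² = 474.15.
Round up to the next whole unit.

n = 475 per group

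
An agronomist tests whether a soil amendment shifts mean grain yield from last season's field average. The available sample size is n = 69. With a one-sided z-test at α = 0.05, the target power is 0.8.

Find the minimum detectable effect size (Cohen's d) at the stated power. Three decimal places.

Need Φ(δ − 1.645) = 0.8, so δ = 1.645 + 0.842 = 2.486.
δ = d·√n ⇒ d = δ/√n = 2.486/√69 = 0.2993.

d ≈ 0.299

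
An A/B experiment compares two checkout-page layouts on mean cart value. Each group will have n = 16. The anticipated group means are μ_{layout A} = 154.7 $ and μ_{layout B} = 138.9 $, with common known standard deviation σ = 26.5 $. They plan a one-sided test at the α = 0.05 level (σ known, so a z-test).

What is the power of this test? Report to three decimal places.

Standardized effect: d = |μ_{layout A} − μ_{layout B}| / σ = |154.7 − 138.9| / 26.5 = 0.5962
Noncentrality parameter: δ = d·√(n/2) = 0.5962 × √(16/2) = 1.6864
Critical value for a one-sided test at α = 0.05: z_α = 1.645.
Power = Φ(δ − 1.645) = Φ(0.042) = 0.5166.

Power ≈ 0.517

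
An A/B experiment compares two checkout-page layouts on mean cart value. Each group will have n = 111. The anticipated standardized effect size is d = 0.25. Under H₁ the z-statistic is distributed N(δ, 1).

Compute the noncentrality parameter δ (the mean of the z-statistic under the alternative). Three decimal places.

δ = d·√(n/2) = 0.25 × √(111/2) = 1.8625

δ ≈ 1.862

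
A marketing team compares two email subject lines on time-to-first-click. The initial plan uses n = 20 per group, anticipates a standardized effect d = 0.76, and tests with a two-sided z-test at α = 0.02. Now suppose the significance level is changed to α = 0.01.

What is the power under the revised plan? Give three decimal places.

Power ≈ 0.432

δ = d·√(n/2) = 0.76 × √(20/2) = 2.4033 (unchanged). New critical value: z_{0.005} = 2.576.
Revised power = Φ(δ − 2.576) + Φ(−δ − 2.576) = Φ(-0.172) + Φ(-4.979) = 0.4315 + 0.0000 = 0.4315.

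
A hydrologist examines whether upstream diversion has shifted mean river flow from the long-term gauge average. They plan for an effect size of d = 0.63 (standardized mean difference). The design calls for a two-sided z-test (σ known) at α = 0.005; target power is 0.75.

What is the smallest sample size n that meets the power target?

For power 0.75 need Φ(δ − z_{0.0025}) = 0.75, so δ = z_{0.0025} + z_{0.25} = 2.807 + 0.674 = 3.482.
(The Φ(−δ − z_{α/2}) term is vanishingly small for δ > 0 and is dropped in the standard sample-size formula.)
δ = d·√n ⇒ n = (δ/d)² = (3.482 / 0.63)² = 30.54.
Rounding up, n = 31.

n = 31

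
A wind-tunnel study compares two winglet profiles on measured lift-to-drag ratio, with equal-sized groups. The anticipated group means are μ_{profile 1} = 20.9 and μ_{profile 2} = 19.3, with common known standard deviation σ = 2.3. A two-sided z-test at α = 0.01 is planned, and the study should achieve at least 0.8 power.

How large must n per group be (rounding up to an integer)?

n = 49 per group

Standardized effect: d = |μ_{profile 1} − μ_{profile 2}| / σ = |20.9 − 19.3| / 2.3 = 0.6957
Set Φ(δ − 2.576) = 0.8; then δ − 2.576 = Φ⁻¹(0.8) = 0.842, giving δ = 3.417.
(For δ > 0 the lower-tail rejection region contributes negligibly to power, so the one-term inversion is standard.)
δ = d·√(n/2) ⇒ n = 2(δ/d)² = 2 × (3.417 / 0.6957)² = 48.27.
Rounding up, n = 49 per group.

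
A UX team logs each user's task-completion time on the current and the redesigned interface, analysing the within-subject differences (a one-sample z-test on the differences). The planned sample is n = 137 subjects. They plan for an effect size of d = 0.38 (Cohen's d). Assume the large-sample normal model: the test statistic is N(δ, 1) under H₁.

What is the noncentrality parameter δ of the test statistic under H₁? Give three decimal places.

δ ≈ 4.448

The noncentrality parameter scales effect size by the design's sample-size factor: δ = d·√n = 0.38 × √137 = 4.4478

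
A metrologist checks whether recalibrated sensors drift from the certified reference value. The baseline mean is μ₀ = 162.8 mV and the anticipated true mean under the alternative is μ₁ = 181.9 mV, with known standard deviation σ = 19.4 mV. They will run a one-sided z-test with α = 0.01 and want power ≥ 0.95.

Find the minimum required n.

Standardized effect: d = |μ₁ − μ₀| / σ = |181.9 − 162.8| / 19.4 = 0.9845
Set Φ(δ − 2.326) = 0.95; then δ − 2.326 = Φ⁻¹(0.95) = 1.645, giving δ = 3.971.
δ = d·√n ⇒ n = (δ/d)² = (3.971 / 0.9845)² = 16.27.
Rounding up, n = 17.

n = 17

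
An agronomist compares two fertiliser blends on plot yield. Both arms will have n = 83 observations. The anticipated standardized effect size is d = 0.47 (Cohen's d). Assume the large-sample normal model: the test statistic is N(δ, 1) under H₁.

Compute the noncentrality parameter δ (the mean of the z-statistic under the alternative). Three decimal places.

δ ≈ 3.028

δ = d·√(n/2) = 0.47 × √(83/2) = 3.0278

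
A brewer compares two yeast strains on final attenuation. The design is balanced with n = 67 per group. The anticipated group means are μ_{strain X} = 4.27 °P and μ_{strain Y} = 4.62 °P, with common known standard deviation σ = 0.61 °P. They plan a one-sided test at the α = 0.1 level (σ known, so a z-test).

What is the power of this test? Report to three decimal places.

Standardized effect: d = |μ_{strain X} − μ_{strain Y}| / σ = |4.27 − 4.62| / 0.61 = 0.5738
Noncentrality parameter: δ = d·√(n/2) = 0.5738 × √(67/2) = 3.3209
One-sided α = 0.1 → critical value z_{0.1} = 1.282.
Power = P(Z > 1.282 − δ) = Φ(2.039) = 0.9793.

Power ≈ 0.979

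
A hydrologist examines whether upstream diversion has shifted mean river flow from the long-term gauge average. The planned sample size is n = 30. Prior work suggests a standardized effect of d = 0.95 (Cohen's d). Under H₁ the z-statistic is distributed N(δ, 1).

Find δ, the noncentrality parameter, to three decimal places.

δ = d·√n = 0.95 × √30 = 5.2034

δ ≈ 5.203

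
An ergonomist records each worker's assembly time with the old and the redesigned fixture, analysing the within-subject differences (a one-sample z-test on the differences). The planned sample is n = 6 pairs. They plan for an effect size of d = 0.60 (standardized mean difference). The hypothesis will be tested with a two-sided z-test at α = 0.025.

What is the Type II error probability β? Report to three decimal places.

β ≈ 0.780

Noncentrality parameter: δ = d·√n = 0.60 × √6 = 1.4697
Two-sided α = 0.025 → critical value z_{0.0125} = 2.241.
Power = Φ(δ − 2.241) + Φ(−δ − 2.241) = Φ(-0.772) + Φ(-3.711) = 0.2201 + 0.0001 = 0.2202.
Type II error: β = 1 − power = 1 − 0.2202 = 0.7798.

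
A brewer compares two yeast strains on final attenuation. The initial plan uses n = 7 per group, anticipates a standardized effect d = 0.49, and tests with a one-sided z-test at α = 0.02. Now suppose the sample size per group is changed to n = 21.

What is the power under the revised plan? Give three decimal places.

Power ≈ 0.321

With n = 21 per group: δ = d·√(n/2) = 0.49 × √(21/2) = 1.5878. Critical value z_{0.02} = 2.054.
Revised power = P(Z > 2.054 − δ) = Φ(-0.466) = 0.3206.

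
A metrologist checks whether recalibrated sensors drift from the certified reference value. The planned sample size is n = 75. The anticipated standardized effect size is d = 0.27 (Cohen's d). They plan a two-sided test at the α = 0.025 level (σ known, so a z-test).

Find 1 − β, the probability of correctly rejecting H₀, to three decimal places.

Noncentrality parameter: δ = d·√n = 0.27 × √75 = 2.3383
Two-sided α = 0.025 → critical value z_{0.0125} = 2.241.
Power = Φ(δ − 2.241) + Φ(−δ − 2.241) = Φ(0.097) + Φ(-4.580) = 0.5386 + 0.0000 = 0.5386.

Power ≈ 0.539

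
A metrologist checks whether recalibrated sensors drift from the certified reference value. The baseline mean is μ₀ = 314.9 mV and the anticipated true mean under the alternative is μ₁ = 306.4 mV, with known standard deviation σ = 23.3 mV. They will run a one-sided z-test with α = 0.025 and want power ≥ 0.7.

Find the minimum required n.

Standardized effect: d = |μ₁ − μ₀| / σ = |306.4 − 314.9| / 23.3 = 0.3648
Set Φ(δ − 1.960) = 0.7; then δ − 1.960 = Φ⁻¹(0.7) = 0.524, giving δ = 2.484.
δ = d·√n ⇒ n = (δ/d)² = (2.484 / 0.3648)² = 46.38.
Rounding up, n = 47.

n = 47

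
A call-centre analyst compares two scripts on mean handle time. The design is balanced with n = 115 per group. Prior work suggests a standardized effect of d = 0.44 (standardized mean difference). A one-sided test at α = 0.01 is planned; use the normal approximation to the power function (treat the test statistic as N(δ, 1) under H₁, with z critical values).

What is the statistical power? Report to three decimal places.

Noncentrality parameter: δ = d·√(n/2) = 0.44 × √(115/2) = 3.3365
One-sided α = 0.01 → critical value z_{0.01} = 2.326.
Power = Φ(δ − 2.326) = Φ(1.010) = 0.8438.

Power ≈ 0.844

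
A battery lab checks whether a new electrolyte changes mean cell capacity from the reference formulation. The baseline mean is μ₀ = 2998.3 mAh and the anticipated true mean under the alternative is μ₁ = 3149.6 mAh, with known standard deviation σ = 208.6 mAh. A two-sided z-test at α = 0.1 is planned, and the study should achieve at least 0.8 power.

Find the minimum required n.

Standardized effect: d = |μ₁ − μ₀| / σ = |3149.6 − 2998.3| / 208.6 = 0.7253
Set Φ(δ − 1.645) = 0.8; then δ − 1.645 = Φ⁻¹(0.8) = 0.842, giving δ = 2.486.
(The Φ(−δ − z_{α/2}) term is vanishingly small for δ > 0 and is dropped in the standard sample-size formula.)
δ = d·√n ⇒ n = (δ/d)² = (2.486 / 0.7253)² = 11.75.
Round up to the next whole unit.

n = 12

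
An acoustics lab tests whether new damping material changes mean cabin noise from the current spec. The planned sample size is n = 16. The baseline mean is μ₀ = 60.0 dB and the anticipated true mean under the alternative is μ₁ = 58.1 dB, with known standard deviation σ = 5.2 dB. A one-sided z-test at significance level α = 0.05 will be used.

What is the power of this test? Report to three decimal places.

Standardized effect: d = |μ₁ − μ₀| / σ = |58.1 − 60.0| / 5.2 = 0.3654
Noncentrality parameter: δ = d·√n = 0.3654 × √16 = 1.4615
One-sided α = 0.05 → critical value z_{0.05} = 1.645.
Power = P(Z > 1.645 − δ) = Φ(-0.183) = 0.4273.

Power ≈ 0.427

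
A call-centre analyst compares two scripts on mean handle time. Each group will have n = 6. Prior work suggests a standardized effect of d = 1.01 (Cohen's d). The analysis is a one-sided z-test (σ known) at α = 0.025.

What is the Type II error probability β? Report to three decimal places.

Noncentrality parameter: δ = d·√(n/2) = 1.01 × √(6/2) = 1.7494
Critical value for a one-sided test at α = 0.025: z_α = 1.960.
Power = P(Z > 1.960 − δ) = Φ(-0.211) = 0.4166.
Type II error: β = 1 − power = 1 − 0.4166 = 0.5834.

β ≈ 0.583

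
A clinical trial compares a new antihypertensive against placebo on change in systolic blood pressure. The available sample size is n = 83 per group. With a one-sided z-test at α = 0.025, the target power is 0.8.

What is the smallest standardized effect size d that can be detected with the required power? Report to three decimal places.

Required noncentrality: δ = z_{0.025} + z_{0.20} = 1.960 + 0.842 = 2.802.
δ = d·√(n/2) ⇒ d = δ/√(n/2) = 2.802/√(83/2) = 0.4349.

d ≈ 0.435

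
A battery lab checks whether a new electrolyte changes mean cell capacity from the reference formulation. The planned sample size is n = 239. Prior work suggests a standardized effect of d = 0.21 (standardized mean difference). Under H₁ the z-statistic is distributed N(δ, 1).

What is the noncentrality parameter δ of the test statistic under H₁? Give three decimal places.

The noncentrality parameter scales effect size by the design's sample-size factor: δ = d·√n = 0.21 × √239 = 3.2465

δ ≈ 3.247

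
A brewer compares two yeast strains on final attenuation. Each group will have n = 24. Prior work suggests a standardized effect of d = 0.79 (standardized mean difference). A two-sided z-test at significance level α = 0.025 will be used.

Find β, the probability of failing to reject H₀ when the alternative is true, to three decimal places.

Noncentrality parameter: δ = d·√(n/2) = 0.79 × √(24/2) = 2.7366
Critical value for a two-sided test at α = 0.025: z_{α/2} = 2.241.
Power = Φ(δ − 2.241) + Φ(−δ − 2.241) = Φ(0.495) + Φ(-4.978) = 0.6898 + 0.0000 = 0.6898.
Type II error: β = 1 − power = 1 − 0.6898 = 0.3102.

β ≈ 0.310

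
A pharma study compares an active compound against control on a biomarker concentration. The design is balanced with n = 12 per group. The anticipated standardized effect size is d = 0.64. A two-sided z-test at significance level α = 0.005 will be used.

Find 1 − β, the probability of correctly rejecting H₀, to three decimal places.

Noncentrality parameter: δ = d·√(n/2) = 0.64 × √(12/2) = 1.5677
Two-sided α = 0.005 → critical value z_{0.0025} = 2.807.
Power = Φ(δ − 2.807) + Φ(−δ − 2.807) = Φ(-1.239) + Φ(-4.375) = 0.1076 + 0.0000 = 0.1076.

Power ≈ 0.108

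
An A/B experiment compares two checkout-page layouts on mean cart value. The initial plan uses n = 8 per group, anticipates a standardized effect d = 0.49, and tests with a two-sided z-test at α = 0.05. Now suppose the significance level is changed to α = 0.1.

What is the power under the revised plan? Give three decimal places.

δ = d·√(n/2) = 0.49 × √(8/2) = 0.9800 (unchanged). New critical value: z_{0.05} = 1.645.
Revised power = Φ(δ − 1.645) + Φ(−δ − 1.645) = Φ(-0.665) + Φ(-2.625) = 0.2531 + 0.0043 = 0.2574.

Power ≈ 0.257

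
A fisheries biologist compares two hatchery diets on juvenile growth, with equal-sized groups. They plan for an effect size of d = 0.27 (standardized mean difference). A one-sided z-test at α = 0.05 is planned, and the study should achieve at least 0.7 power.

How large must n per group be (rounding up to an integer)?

For power 0.7 need Φ(δ − z_{0.05}) = 0.7, so δ = z_{0.05} + z_{0.30} = 1.645 + 0.524 = 2.169.
δ = d·√(n/2) ⇒ n = 2(δ/d)² = 2 × (2.169 / 0.27)² = 129.10.
Rounding up, n = 130 per group.

n = 130 per group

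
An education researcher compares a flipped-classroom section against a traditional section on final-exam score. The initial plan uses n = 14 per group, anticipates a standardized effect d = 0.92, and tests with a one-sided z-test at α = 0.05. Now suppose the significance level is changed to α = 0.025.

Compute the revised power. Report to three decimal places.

δ = d·√(n/2) = 0.92 × √(14/2) = 2.4341 (unchanged). New critical value: z_{0.025} = 1.960.
Revised power = P(Z > 1.960 − δ) = Φ(0.474) = 0.6823.

Power ≈ 0.682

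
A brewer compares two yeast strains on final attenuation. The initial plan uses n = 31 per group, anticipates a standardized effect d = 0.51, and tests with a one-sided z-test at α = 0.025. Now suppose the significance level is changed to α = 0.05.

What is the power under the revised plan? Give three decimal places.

δ = d·√(n/2) = 0.51 × √(31/2) = 2.0079 (unchanged). New critical value: z_{0.05} = 1.645.
Revised power = Φ(δ − 1.645) = Φ(0.363) = 0.6417.

Power ≈ 0.642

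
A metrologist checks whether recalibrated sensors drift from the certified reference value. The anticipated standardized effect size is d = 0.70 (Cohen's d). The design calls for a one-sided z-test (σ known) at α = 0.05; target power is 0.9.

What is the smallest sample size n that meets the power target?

For power 0.9 need Φ(δ − z_{0.05}) = 0.9, so δ = z_{0.05} + z_{0.10} = 1.645 + 1.282 = 2.926.
δ = d·√n ⇒ n = (δ/d)² = (2.926 / 0.70)² = 17.48.
Rounding up, n = 18.

n = 18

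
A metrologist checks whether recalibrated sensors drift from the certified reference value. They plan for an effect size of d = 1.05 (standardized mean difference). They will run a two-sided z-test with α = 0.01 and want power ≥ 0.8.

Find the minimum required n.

n = 11

Set Φ(δ − 2.576) = 0.8; then δ − 2.576 = Φ⁻¹(0.8) = 0.842, giving δ = 3.417.
(For δ > 0 the lower-tail rejection region contributes negligibly to power, so the one-term inversion is standard.)
δ = d·√n ⇒ n = (δ/d)² = (3.417 / 1.05)² = 10.59.
Round up to the next whole unit.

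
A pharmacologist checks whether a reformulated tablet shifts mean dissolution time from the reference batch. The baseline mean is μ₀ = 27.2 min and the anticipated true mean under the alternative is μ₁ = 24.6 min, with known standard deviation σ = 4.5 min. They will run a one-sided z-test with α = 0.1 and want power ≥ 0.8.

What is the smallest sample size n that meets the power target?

Standardized effect: d = |μ₁ − μ₀| / σ = |24.6 − 27.2| / 4.5 = 0.5778
Set Φ(δ − 1.282) = 0.8; then δ − 1.282 = Φ⁻¹(0.8) = 0.842, giving δ = 2.123.
δ = d·√n ⇒ n = (δ/d)² = (2.123 / 0.5778)² = 13.50.
Rounding up, n = 14.

n = 14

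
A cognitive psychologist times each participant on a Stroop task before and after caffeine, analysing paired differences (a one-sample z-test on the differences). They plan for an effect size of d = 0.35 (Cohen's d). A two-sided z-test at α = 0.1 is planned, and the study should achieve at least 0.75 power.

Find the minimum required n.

n = 44

For power 0.75 need Φ(δ − z_{0.05}) = 0.75, so δ = z_{0.05} + z_{0.25} = 1.645 + 0.674 = 2.319.
(For δ > 0 the lower-tail rejection region contributes negligibly to power, so the one-term inversion is standard.)
δ = d·√n ⇒ n = (δ/d)² = (2.319 / 0.35)² = 43.91.
Rounding up, n = 44.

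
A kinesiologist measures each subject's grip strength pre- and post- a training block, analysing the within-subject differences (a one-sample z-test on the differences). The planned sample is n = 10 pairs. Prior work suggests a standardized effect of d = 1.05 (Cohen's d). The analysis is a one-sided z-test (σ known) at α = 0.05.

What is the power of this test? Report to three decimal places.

Power ≈ 0.953

Noncentrality parameter: δ = d·√n = 1.05 × √10 = 3.3204
Critical value for a one-sided test at α = 0.05: z_α = 1.645.
Power = P(Z > 1.645 − δ) = Φ(1.676) = 0.9531.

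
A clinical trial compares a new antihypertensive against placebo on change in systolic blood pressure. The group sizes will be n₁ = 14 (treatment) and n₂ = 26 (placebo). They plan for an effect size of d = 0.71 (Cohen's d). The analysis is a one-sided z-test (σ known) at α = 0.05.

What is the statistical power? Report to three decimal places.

Power ≈ 0.690

Noncentrality parameter: δ = d / √(1/n₁ + 1/n₂) = 0.71 / √(1/14 + 1/26) = 2.1418
Critical value for a one-sided test at α = 0.05: z_α = 1.645.
Power = Φ(δ − 1.645) = Φ(0.497) = 0.6904.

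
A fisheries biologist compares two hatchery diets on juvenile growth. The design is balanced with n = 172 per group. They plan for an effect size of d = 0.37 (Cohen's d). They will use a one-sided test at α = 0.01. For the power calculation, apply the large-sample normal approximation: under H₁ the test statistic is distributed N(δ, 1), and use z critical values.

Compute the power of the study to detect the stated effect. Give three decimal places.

Noncentrality parameter: δ = d·√(n/2) = 0.37 × √(172/2) = 3.4312
One-sided α = 0.01 → critical value z_{0.01} = 2.326.
Power = P(Z > 2.326 − δ) = Φ(1.105) = 0.8654.

Power ≈ 0.865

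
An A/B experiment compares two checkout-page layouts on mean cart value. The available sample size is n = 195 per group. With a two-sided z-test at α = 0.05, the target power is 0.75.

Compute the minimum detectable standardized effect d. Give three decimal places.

d ≈ 0.267

Need Φ(δ − 1.960) = 0.75, so δ = 1.960 + 0.674 = 2.634.
(The second rejection-region term Φ(−δ − z_{α/2}) is negligible and dropped.)
δ = d·√(n/2) ⇒ d = δ/√(n/2) = 2.634/√(195/2) = 0.2668.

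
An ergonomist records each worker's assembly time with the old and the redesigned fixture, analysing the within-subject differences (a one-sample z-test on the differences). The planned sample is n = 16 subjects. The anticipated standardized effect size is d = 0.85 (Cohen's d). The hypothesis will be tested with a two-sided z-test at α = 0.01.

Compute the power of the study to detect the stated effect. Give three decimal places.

Noncentrality parameter: δ = d·√n = 0.85 × √16 = 3.4000
Two-sided α = 0.01 → critical value z_{0.005} = 2.576.
Power = Φ(δ − 2.576) + Φ(−δ − 2.576) = Φ(0.824) + Φ(-5.976) = 0.7951 + 0.0000 = 0.7951.

Power ≈ 0.795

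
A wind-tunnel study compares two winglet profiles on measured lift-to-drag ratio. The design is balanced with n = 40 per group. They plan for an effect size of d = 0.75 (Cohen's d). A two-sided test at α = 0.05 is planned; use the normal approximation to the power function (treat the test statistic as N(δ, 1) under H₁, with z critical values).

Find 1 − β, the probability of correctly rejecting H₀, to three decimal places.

Power ≈ 0.918

Noncentrality parameter: δ = d·√(n/2) = 0.75 × √(40/2) = 3.3541
Critical value for a two-sided test at α = 0.05: z_{α/2} = 1.960.
Power = Φ(δ − 1.960) + Φ(−δ − 1.960) = Φ(1.394) + Φ(-5.314) = 0.9184 + 0.0000 = 0.9184.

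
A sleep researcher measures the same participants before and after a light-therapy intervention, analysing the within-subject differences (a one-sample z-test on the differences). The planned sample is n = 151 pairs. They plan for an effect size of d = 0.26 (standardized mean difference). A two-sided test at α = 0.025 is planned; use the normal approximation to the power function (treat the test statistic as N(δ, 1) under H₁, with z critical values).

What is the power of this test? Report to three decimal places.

Power ≈ 0.830

Noncentrality parameter: δ = d·√n = 0.26 × √151 = 3.1949
Two-sided α = 0.025 → critical value z_{0.0125} = 2.241.
Power = Φ(δ − 2.241) + Φ(−δ − 2.241) = Φ(0.954) + Φ(-5.436) = 0.8298 + 0.0000 = 0.8298.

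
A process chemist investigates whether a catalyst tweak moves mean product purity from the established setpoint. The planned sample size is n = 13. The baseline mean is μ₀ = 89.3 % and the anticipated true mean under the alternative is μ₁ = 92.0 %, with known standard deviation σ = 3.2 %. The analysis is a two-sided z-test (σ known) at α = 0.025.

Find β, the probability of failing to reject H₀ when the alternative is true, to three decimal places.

β ≈ 0.212

Standardized effect: d = |μ₁ − μ₀| / σ = |92.0 − 89.3| / 3.2 = 0.8438
Noncentrality parameter: δ = d·√n = 0.8438 × √13 = 3.0422
Two-sided α = 0.025 → critical value z_{0.0125} = 2.241.
Power = Φ(δ − 2.241) + Φ(−δ − 2.241) = Φ(0.801) + Φ(-5.284) = 0.7884 + 0.0000 = 0.7884.
Type II error: β = 1 − power = 1 − 0.7884 = 0.2116.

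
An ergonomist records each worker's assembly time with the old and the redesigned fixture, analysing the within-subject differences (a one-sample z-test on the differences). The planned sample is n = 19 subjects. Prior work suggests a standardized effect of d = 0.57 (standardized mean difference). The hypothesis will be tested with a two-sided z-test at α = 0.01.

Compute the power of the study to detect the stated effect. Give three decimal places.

Noncentrality parameter: δ = d·√n = 0.57 × √19 = 2.4846
Two-sided α = 0.01 → critical value z_{0.005} = 2.576.
Power = Φ(δ − 2.576) + Φ(−δ − 2.576) = Φ(-0.091) + Φ(-5.060) = 0.4636 + 0.0000 = 0.4636.

Power ≈ 0.464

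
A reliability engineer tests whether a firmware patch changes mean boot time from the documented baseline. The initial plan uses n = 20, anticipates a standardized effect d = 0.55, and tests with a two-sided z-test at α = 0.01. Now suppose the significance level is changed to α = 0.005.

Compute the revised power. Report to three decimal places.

δ = d·√n = 0.55 × √20 = 2.4597 (unchanged). New critical value: z_{0.0025} = 2.807.
Revised power = Φ(δ − 2.807) + Φ(−δ − 2.807) = Φ(-0.347) + Φ(-5.267) = 0.3642 + 0.0000 = 0.3642.

Power ≈ 0.364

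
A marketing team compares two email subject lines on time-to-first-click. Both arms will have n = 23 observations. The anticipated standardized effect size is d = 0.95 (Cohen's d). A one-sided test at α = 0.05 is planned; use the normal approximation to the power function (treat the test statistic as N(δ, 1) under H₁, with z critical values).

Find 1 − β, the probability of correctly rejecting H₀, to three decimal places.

Power ≈ 0.943

Noncentrality parameter: δ = d·√(n/2) = 0.95 × √(23/2) = 3.2216
One-sided α = 0.05 → critical value z_{0.05} = 1.645.
Power = Φ(δ − 1.645) = Φ(1.577) = 0.9426.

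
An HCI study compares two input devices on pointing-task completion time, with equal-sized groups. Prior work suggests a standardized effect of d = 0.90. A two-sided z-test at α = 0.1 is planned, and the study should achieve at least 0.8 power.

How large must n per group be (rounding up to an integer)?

n = 16 per group

For power 0.8 need Φ(δ − z_{0.05}) = 0.8, so δ = z_{0.05} + z_{0.20} = 1.645 + 0.842 = 2.486.
(For δ > 0 the lower-tail rejection region contributes negligibly to power, so the one-term inversion is standard.)
δ = d·√(n/2) ⇒ n = 2(δ/d)² = 2 × (2.486 / 0.90)² = 15.27.
Rounding up, n = 16 per group.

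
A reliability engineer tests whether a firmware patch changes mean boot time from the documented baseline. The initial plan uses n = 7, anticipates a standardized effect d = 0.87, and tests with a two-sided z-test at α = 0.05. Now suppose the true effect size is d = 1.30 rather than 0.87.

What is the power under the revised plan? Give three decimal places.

With d = 1.30: δ = d·√n = 1.30 × √7 = 3.4395. Critical value z_{0.025} = 1.960.
Revised power = Φ(δ − 1.960) + Φ(−δ − 1.960) = Φ(1.480) + Φ(-5.399) = 0.9305 + 0.0000 = 0.9305.

Power ≈ 0.930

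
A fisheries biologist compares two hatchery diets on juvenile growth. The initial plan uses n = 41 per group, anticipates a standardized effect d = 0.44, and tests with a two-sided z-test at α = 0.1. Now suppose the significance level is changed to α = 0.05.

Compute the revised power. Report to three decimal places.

Power ≈ 0.513

δ = d·√(n/2) = 0.44 × √(41/2) = 1.9922 (unchanged). New critical value: z_{0.025} = 1.960.
Revised power = Φ(δ − 1.960) + Φ(−δ − 1.960) = Φ(0.032) + Φ(-3.952) = 0.5129 + 0.0000 = 0.5129.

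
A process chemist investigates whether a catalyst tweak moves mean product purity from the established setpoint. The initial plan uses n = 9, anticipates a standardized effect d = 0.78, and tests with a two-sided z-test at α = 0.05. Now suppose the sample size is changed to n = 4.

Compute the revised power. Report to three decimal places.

With n = 4: δ = d·√n = 0.78 × √4 = 1.5600. Critical value z_{0.025} = 1.960.
Revised power = Φ(δ − 1.960) + Φ(−δ − 1.960) = Φ(-0.400) + Φ(-3.520) = 0.3446 + 0.0002 = 0.3448.

Power ≈ 0.345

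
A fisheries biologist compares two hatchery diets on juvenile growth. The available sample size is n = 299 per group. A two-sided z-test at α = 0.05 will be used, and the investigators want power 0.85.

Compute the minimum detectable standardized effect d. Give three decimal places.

Required noncentrality: δ = z_{0.025} + z_{0.15} = 1.960 + 1.036 = 2.996.
(Lower-tail contribution to power is negligible for δ > 0.)
δ = d·√(n/2) ⇒ d = δ/√(n/2) = 2.996/√(299/2) = 0.2451.

d ≈ 0.245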